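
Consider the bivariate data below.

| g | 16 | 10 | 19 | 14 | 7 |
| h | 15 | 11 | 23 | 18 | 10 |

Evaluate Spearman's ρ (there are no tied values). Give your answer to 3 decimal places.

0.900

Rank g: 4, 2, 5, 3, 1
Rank h: 3, 2, 5, 4, 1
d = rank(g) − rank(h): 1, 0, 0, -1, 0; Σd² = 2
ρ = 1 − 6Σd² / [n(n²−1)] = 1 − 6×2 / (5×24) = 1 − 12/120 ≈ 0.900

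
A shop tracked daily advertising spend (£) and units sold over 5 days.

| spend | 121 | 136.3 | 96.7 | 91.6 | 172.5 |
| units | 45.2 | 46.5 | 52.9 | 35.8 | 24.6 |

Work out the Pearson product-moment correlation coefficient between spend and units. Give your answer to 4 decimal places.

n = 5, Σx = 618.1, Σy = 205, Σx² = 80716.39, Σy² = 8890.5, Σxy = 24445.36
nΣxy − ΣxΣy = 122226.8 − 126710.5 = -4483.7
nΣx² − (Σx)² = 403581.95 − 382047.61 = 21534.34; nΣy² − (Σy)² = 44452.5 − 42025 = 2427.5
r = -4483.7 / √(21534.34 × 2427.5) = -4483.7 / 7230.1183 ≈ -0.6201

-0.6201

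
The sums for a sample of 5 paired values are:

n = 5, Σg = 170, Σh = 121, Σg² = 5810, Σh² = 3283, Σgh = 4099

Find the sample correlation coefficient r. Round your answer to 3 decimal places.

r = (nΣgh − ΣgΣh) / √[(nΣg² − (Σg)²)(nΣh² − (Σh)²)]
Numerator: 5×4099 − 170×121 = -75
Denominator: √[(29050 − 28900)(16415 − 14641)] = √[150 × 1774] = 515.8488
r = -75 / 515.8488 ≈ -0.145

-0.145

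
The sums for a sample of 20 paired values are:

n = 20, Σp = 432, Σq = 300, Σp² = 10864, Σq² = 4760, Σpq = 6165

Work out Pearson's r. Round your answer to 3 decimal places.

r = (nΣpq − ΣpΣq) / √[(nΣp² − (Σp)²)(nΣq² − (Σq)²)]
Numerator: 20×6165 − 432×300 = -6300
Denominator: √[(217280 − 186624)(95200 − 90000)] = √[30656 × 5200] = 12625.8148
r = -6300 / 12625.8148 ≈ -0.499

-0.499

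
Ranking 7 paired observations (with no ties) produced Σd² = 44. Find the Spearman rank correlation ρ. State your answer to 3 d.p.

0.214

ρ = 1 − 6Σd² / [n(n²−1)] = 1 − 6×44 / (7×48)
  = 1 − 264/336 = 1 − 0.7857 ≈ 0.214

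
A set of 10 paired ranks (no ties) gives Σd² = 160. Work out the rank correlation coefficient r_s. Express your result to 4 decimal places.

0.0303

ρ = 1 − 6Σd² / [n(n²−1)] = 1 − 6×160 / (10×99)
  = 1 − 960/990 = 1 − 0.96970 ≈ 0.0303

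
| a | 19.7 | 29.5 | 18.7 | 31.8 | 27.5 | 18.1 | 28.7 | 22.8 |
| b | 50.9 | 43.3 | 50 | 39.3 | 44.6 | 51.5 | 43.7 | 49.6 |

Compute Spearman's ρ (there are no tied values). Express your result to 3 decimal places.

-0.976

Rank a: 3, 7, 2, 8, 5, 1, 6, 4
Rank b: 7, 2, 6, 1, 4, 8, 3, 5
d = rank(a) − rank(b): -4, 5, -4, 7, 1, -7, 3, -1; Σd² = 166
ρ = 1 − 6Σd² / [n(n²−1)] = 1 − 6×166 / (8×63) = 1 − 996/504 ≈ -0.976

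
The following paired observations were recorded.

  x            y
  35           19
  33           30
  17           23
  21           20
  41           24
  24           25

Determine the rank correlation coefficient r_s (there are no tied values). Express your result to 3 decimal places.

Rank x: 5, 4, 1, 2, 6, 3
Rank y: 1, 6, 3, 2, 4, 5
d = rank(x) − rank(y): 4, -2, -2, 0, 2, -2; Σd² = 32
ρ = 1 − 6Σd² / [n(n²−1)] = 1 − 6×32 / (6×35) = 1 − 192/210 ≈ 0.086

0.086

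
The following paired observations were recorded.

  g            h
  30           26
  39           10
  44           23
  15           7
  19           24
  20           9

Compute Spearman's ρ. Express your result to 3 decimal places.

0.371

Rank g: 4, 5, 6, 1, 2, 3
Rank h: 6, 3, 4, 1, 5, 2
d = rank(g) − rank(h): -2, 2, 2, 0, -3, 1; Σd² = 22
ρ = 1 − 6Σd² / [n(n²−1)] = 1 − 6×22 / (6×35) = 1 − 132/210 ≈ 0.371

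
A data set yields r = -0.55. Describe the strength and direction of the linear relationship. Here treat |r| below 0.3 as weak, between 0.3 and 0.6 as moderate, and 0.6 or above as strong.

moderate negative

r = -0.55 < 0 so the relationship is negative.
|r| = 0.55, which falls in the moderate range.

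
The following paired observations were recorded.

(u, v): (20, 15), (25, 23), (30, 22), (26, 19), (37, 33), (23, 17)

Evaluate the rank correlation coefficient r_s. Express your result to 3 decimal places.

0.829

Rank u: 1, 3, 5, 4, 6, 2
Rank v: 1, 5, 4, 3, 6, 2
d = rank(u) − rank(v): 0, -2, 1, 1, 0, 0; Σd² = 6
ρ = 1 − 6Σd² / [n(n²−1)] = 1 − 6×6 / (6×35) = 1 − 36/210 ≈ 0.829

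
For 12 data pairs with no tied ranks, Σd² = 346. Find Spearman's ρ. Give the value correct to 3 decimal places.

ρ = 1 − 6Σd² / [n(n²−1)] = 1 − 6×346 / (12×143)
  = 1 − 2076/1716 = 1 − 1.2098 ≈ -0.210

-0.210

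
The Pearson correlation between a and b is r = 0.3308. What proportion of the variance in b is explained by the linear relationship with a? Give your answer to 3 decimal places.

0.109

r² = (0.3308)² = 0.109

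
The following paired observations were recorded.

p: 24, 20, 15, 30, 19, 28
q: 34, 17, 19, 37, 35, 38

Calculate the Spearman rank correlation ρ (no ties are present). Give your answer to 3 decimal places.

Rank p: 4, 3, 1, 6, 2, 5
Rank q: 3, 1, 2, 5, 4, 6
d = rank(p) − rank(q): 1, 2, -1, 1, -2, -1; Σd² = 12
ρ = 1 − 6Σd² / [n(n²−1)] = 1 − 6×12 / (6×35) = 1 − 72/210 ≈ 0.657

0.657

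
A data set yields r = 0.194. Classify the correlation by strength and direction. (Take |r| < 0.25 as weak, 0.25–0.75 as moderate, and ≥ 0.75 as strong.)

r = 0.194 > 0 so the relationship is positive.
|r| = 0.194, which falls in the weak range.

weak positive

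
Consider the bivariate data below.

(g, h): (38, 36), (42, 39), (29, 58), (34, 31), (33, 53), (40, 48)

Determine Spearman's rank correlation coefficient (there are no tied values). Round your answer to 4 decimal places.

-0.4857

Rank g: 4, 6, 1, 3, 2, 5
Rank h: 2, 3, 6, 1, 5, 4
d = rank(g) − rank(h): 2, 3, -5, 2, -3, 1; Σd² = 52
ρ = 1 − 6Σd² / [n(n²−1)] = 1 − 6×52 / (6×35) = 1 − 312/210 ≈ -0.4857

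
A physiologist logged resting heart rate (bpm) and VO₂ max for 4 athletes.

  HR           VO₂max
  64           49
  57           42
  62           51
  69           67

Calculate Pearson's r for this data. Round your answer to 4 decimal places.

n = 4, Σx = 252, Σy = 209, Σx² = 15950, Σy² = 11255, Σxy = 13315
nΣxy − ΣxΣy = 53260 − 52668 = 592
nΣx² − (Σx)² = 63800 − 63504 = 296; nΣy² − (Σy)² = 45020 − 43681 = 1339
r = 592 / √(296 × 1339) = 592 / 629.5586 ≈ 0.9403

0.9403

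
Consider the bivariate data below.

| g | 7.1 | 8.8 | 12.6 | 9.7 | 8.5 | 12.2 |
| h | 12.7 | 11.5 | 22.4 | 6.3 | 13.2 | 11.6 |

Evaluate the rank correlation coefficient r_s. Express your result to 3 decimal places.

Rank g: 1, 3, 6, 4, 2, 5
Rank h: 4, 2, 6, 1, 5, 3
d = rank(g) − rank(h): -3, 1, 0, 3, -3, 2; Σd² = 32
ρ = 1 − 6Σd² / [n(n²−1)] = 1 − 6×32 / (6×35) = 1 − 192/210 ≈ 0.086

0.086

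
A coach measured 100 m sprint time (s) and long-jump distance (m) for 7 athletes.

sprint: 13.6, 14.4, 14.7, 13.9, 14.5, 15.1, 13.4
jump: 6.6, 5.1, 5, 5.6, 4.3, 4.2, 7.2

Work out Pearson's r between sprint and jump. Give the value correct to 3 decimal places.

n = 7, Σx = 99.6, Σy = 38, Σx² = 1419.44, Σy² = 213.9, Σxy = 536.79
nΣxy − ΣxΣy = 3757.53 − 3784.8 = -27.27
nΣx² − (Σx)² = 9936.08 − 9920.16 = 15.92; nΣy² − (Σy)² = 1497.3 − 1444 = 53.3
r = -27.27 / √(15.92 × 53.3) = -27.27 / 29.1296 ≈ -0.936

-0.936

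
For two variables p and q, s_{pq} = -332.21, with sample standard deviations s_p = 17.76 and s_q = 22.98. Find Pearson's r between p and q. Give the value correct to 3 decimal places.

-0.814

r = Cov(p,q) / (s_p · s_q) = -332.21 / (17.76 × 22.98)
  = -332.21 / 408.1248 ≈ -0.814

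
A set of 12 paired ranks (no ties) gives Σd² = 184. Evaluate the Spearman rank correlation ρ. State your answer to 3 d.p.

0.357

ρ = 1 − 6Σd² / [n(n²−1)] = 1 − 6×184 / (12×143)
  = 1 − 1104/1716 = 1 − 0.6434 ≈ 0.357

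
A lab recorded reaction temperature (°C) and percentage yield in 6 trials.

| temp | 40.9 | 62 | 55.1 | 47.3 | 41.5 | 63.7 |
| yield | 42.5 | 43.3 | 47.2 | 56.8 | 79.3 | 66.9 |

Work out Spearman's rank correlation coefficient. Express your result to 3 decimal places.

Rank temp: 1, 5, 4, 3, 2, 6
Rank yield: 1, 2, 3, 4, 6, 5
d = rank(temp) − rank(yield): 0, 3, 1, -1, -4, 1; Σd² = 28
ρ = 1 − 6Σd² / [n(n²−1)] = 1 − 6×28 / (6×35) = 1 − 168/210 ≈ 0.200

0.200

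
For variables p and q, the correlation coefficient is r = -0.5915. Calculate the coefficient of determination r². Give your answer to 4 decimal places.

r² = (-0.5915)² = 0.3499

0.3499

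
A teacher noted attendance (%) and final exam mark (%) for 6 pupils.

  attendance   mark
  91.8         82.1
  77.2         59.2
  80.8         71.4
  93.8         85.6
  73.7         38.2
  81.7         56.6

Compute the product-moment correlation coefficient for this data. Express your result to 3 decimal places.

0.917

n = 6, Σx = 499, Σy = 393.1, Σx² = 41820.74, Σy² = 27333.17, Σxy = 33344.98
nΣxy − ΣxΣy = 200069.88 − 196156.9 = 3912.98
nΣx² − (Σx)² = 250924.44 − 249001 = 1923.44; nΣy² − (Σy)² = 163999.02 − 154527.61 = 9471.41
r = 3912.98 / √(1923.44 × 9471.41) = 3912.98 / 4268.2185 ≈ 0.917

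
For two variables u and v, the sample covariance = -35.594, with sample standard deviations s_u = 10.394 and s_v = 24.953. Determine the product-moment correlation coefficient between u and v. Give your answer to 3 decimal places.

r = Cov(u,v) / (s_u · s_v) = -35.594 / (10.394 × 24.953)
  = -35.594 / 259.3615 ≈ -0.137

-0.137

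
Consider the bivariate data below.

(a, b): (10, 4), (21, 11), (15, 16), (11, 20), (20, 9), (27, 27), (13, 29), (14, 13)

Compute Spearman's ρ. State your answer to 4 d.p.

0.1190

Rank a: 1, 7, 5, 2, 6, 8, 3, 4
Rank b: 1, 3, 5, 6, 2, 7, 8, 4
d = rank(a) − rank(b): 0, 4, 0, -4, 4, 1, -5, 0; Σd² = 74
ρ = 1 − 6Σd² / [n(n²−1)] = 1 − 6×74 / (8×63) = 1 − 444/504 ≈ 0.1190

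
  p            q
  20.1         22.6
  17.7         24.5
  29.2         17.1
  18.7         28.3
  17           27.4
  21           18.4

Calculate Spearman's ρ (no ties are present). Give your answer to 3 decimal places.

Rank p: 4, 2, 6, 3, 1, 5
Rank q: 3, 4, 1, 6, 5, 2
d = rank(p) − rank(q): 1, -2, 5, -3, -4, 3; Σd² = 64
ρ = 1 − 6Σd² / [n(n²−1)] = 1 − 6×64 / (6×35) = 1 − 384/210 ≈ -0.829

-0.829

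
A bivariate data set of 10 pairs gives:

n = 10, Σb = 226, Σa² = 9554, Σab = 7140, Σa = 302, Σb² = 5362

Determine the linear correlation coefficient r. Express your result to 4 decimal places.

0.9478

r = (nΣab − ΣaΣb) / √[(nΣa² − (Σa)²)(nΣb² − (Σb)²)]
Numerator: 10×7140 − 302×226 = 3148
Denominator: √[(95540 − 91204)(53620 − 51076)] = √[4336 × 2544] = 3321.2624
r = 3148 / 3321.2624 ≈ 0.9478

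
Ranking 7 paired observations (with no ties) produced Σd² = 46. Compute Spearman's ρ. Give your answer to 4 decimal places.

0.1786

ρ = 1 − 6Σd² / [n(n²−1)] = 1 − 6×46 / (7×48)
  = 1 − 276/336 = 1 − 0.82143 ≈ 0.1786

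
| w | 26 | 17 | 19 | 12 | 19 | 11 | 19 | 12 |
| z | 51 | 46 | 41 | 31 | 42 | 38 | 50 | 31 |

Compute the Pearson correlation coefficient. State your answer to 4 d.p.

0.8372

n = 8, Σw = 135, Σz = 330, Σw² = 2457, Σz² = 14028, Σwz = 5797
nΣwz − ΣwΣz = 46376 − 44550 = 1826
nΣw² − (Σw)² = 19656 − 18225 = 1431; nΣz² − (Σz)² = 112224 − 108900 = 3324
r = 1826 / √(1431 × 3324) = 1826 / 2180.9732 ≈ 0.8372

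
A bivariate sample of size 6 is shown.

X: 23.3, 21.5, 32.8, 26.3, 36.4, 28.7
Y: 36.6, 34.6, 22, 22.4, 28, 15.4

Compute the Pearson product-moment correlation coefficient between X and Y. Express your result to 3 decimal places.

-0.477

n = 6, ΣX = 169, ΣY = 159, ΣX² = 4921.32, ΣY² = 4543.64, ΣXY = 4368.58
nΣXY − ΣXΣY = 26211.48 − 26871 = -659.52
nΣX² − (ΣX)² = 29527.92 − 28561 = 966.92; nΣY² − (ΣY)² = 27261.84 − 25281 = 1980.84
r = -659.52 / √(966.92 × 1980.84) = -659.52 / 1383.9486 ≈ -0.477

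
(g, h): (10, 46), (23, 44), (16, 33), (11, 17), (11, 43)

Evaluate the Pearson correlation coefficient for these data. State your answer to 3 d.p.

0.234

n = 5, Σg = 71, Σh = 183, Σg² = 1127, Σh² = 7279, Σgh = 2660
nΣgh − ΣgΣh = 13300 − 12993 = 307
nΣg² − (Σg)² = 5635 − 5041 = 594; nΣh² − (Σh)² = 36395 − 33489 = 2906
r = 307 / √(594 × 2906) = 307 / 1313.8356 ≈ 0.234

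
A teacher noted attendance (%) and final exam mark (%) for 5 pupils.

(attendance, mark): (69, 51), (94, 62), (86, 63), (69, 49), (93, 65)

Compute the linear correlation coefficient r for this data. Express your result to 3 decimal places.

0.957

n = 5, Σx = 411, Σy = 290, Σx² = 34403, Σy² = 17040, Σxy = 24191
nΣxy − ΣxΣy = 120955 − 119190 = 1765
nΣx² − (Σx)² = 172015 − 168921 = 3094; nΣy² − (Σy)² = 85200 − 84100 = 1100
r = 1765 / √(3094 × 1100) = 1765 / 1844.8306 ≈ 0.957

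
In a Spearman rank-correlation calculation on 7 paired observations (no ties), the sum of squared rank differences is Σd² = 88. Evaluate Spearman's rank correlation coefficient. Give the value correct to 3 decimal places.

-0.571

ρ = 1 − 6Σd² / [n(n²−1)] = 1 − 6×88 / (7×48)
  = 1 − 528/336 = 1 − 1.5714 ≈ -0.571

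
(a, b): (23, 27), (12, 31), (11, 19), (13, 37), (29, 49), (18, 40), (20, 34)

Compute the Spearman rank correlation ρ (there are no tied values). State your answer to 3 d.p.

0.536

Rank a: 6, 2, 1, 3, 7, 4, 5
Rank b: 2, 3, 1, 5, 7, 6, 4
d = rank(a) − rank(b): 4, -1, 0, -2, 0, -2, 1; Σd² = 26
ρ = 1 − 6Σd² / [n(n²−1)] = 1 − 6×26 / (7×48) = 1 − 156/336 ≈ 0.536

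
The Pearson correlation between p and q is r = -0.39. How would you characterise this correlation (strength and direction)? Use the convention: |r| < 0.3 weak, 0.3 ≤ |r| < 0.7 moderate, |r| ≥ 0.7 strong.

r = -0.39 < 0 so the relationship is negative.
|r| = 0.39, which falls in the moderate range.

moderate negative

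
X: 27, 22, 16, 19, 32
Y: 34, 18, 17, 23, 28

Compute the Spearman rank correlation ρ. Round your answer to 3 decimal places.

0.800

Rank X: 4, 3, 1, 2, 5
Rank Y: 5, 2, 1, 3, 4
d = rank(X) − rank(Y): -1, 1, 0, -1, 1; Σd² = 4
ρ = 1 − 6Σd² / [n(n²−1)] = 1 − 6×4 / (5×24) = 1 − 24/120 ≈ 0.800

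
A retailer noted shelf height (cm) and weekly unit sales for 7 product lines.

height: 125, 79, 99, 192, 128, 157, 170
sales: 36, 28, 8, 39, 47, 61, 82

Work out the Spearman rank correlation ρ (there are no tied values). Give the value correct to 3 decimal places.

0.750

Rank height: 3, 1, 2, 7, 4, 5, 6
Rank sales: 3, 2, 1, 4, 5, 6, 7
d = rank(height) − rank(sales): 0, -1, 1, 3, -1, -1, -1; Σd² = 14
ρ = 1 − 6Σd² / [n(n²−1)] = 1 − 6×14 / (7×48) = 1 − 84/336 ≈ 0.750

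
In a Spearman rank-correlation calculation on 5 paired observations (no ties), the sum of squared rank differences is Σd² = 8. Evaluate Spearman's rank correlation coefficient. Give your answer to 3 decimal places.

ρ = 1 − 6Σd² / [n(n²−1)] = 1 − 6×8 / (5×24)
  = 1 − 48/120 = 1 − 0.4000 ≈ 0.600

0.600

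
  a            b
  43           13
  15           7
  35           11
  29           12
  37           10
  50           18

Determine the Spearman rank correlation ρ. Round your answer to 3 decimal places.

Rank a: 5, 1, 3, 2, 4, 6
Rank b: 5, 1, 3, 4, 2, 6
d = rank(a) − rank(b): 0, 0, 0, -2, 2, 0; Σd² = 8
ρ = 1 − 6Σd² / [n(n²−1)] = 1 − 6×8 / (6×35) = 1 − 48/210 ≈ 0.771

0.771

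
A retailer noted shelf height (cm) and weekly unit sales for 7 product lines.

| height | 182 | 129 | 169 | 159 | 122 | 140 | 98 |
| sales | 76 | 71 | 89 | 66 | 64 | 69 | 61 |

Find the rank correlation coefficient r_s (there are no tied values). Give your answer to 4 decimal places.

0.8214

Rank height: 7, 3, 6, 5, 2, 4, 1
Rank sales: 6, 5, 7, 3, 2, 4, 1
d = rank(height) − rank(sales): 1, -2, -1, 2, 0, 0, 0; Σd² = 10
ρ = 1 − 6Σd² / [n(n²−1)] = 1 − 6×10 / (7×48) = 1 − 60/336 ≈ 0.8214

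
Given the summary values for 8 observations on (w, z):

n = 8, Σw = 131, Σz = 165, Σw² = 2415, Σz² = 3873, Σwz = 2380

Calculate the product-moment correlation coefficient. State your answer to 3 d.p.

r = (nΣwz − ΣwΣz) / √[(nΣw² − (Σw)²)(nΣz² − (Σz)²)]
Numerator: 8×2380 − 131×165 = -2575
Denominator: √[(19320 − 17161)(30984 − 27225)] = √[2159 × 3759] = 2848.8034
r = -2575 / 2848.8034 ≈ -0.904

-0.904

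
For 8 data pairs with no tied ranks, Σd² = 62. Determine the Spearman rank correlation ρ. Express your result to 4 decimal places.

0.2619

ρ = 1 − 6Σd² / [n(n²−1)] = 1 − 6×62 / (8×63)
  = 1 − 372/504 = 1 − 0.73810 ≈ 0.2619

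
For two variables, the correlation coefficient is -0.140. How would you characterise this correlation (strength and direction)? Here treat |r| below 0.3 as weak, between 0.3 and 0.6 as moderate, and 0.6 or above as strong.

r = -0.140 < 0 so the relationship is negative.
|r| = 0.140, which falls in the weak range.

weak negative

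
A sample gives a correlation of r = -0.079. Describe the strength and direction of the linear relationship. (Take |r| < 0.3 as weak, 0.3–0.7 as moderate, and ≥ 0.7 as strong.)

r = -0.079 < 0 so the relationship is negative.
|r| = 0.079, which falls in the weak range.

weak negative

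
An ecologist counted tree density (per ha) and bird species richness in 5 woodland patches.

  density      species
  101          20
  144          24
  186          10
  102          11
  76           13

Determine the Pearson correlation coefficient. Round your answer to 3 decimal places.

-0.051

n = 5, Σx = 609, Σy = 78, Σx² = 81713, Σy² = 1366, Σxy = 9446
nΣxy − ΣxΣy = 47230 − 47502 = -272
nΣx² − (Σx)² = 408565 − 370881 = 37684; nΣy² − (Σy)² = 6830 − 6084 = 746
r = -272 / √(37684 × 746) = -272 / 5302.1000 ≈ -0.051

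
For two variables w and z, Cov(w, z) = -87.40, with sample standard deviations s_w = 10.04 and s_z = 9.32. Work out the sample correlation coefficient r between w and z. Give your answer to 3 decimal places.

r = Cov(w,z) / (s_w · s_z) = -87.40 / (10.04 × 9.32)
  = -87.40 / 93.5728 ≈ -0.934

-0.934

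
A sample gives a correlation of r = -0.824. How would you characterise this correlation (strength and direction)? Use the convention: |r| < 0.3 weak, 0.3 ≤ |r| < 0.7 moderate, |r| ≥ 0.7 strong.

r = -0.824 < 0 so the relationship is negative.
|r| = 0.824, which falls in the strong range.

strong negative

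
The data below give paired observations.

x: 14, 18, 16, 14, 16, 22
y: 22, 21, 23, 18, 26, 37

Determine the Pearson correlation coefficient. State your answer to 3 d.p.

n = 6, Σx = 100, Σy = 147, Σx² = 1712, Σy² = 3823, Σxy = 2536
nΣxy − ΣxΣy = 15216 − 14700 = 516
nΣx² − (Σx)² = 10272 − 10000 = 272; nΣy² − (Σy)² = 22938 − 21609 = 1329
r = 516 / √(272 × 1329) = 516 / 601.2387 ≈ 0.858

0.858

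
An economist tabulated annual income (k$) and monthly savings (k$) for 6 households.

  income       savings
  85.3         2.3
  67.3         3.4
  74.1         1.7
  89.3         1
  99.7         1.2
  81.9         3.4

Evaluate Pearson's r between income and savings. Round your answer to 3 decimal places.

n = 6, Σx = 497.6, Σy = 13, Σx² = 41918.38, Σy² = 33.74, Σxy = 1038.38
nΣxy − ΣxΣy = 6230.28 − 6468.8 = -238.52
nΣx² − (Σx)² = 251510.28 − 247605.76 = 3904.52; nΣy² − (Σy)² = 202.44 − 169 = 33.44
r = -238.52 / √(3904.52 × 33.44) = -238.52 / 361.3408 ≈ -0.660

-0.660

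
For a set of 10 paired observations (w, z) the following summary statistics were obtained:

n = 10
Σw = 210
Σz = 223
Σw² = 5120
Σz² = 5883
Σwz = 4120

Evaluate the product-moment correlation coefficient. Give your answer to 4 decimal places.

r = (nΣwz − ΣwΣz) / √[(nΣw² − (Σw)²)(nΣz² − (Σz)²)]
Numerator: 10×4120 − 210×223 = -5630
Denominator: √[(51200 − 44100)(58830 − 49729)] = √[7100 × 9101] = 8038.4762
r = -5630 / 8038.4762 ≈ -0.7004

-0.7004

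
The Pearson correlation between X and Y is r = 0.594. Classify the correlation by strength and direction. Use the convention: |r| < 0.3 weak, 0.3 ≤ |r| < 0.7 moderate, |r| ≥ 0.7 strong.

moderate positive

r = 0.594 > 0 so the relationship is positive.
|r| = 0.594, which falls in the moderate range.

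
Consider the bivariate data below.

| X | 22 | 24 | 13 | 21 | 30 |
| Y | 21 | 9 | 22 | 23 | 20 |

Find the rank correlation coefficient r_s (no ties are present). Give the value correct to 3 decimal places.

Rank X: 3, 4, 1, 2, 5
Rank Y: 3, 1, 4, 5, 2
d = rank(X) − rank(Y): 0, 3, -3, -3, 3; Σd² = 36
ρ = 1 − 6Σd² / [n(n²−1)] = 1 − 6×36 / (5×24) = 1 − 216/120 ≈ -0.800

-0.800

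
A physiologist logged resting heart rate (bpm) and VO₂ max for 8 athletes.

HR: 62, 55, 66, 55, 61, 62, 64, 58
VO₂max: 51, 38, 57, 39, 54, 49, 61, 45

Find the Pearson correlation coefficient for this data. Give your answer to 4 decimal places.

n = 8, Σx = 483, Σy = 394, Σx² = 29275, Σy² = 19878, Σxy = 24005
nΣxy − ΣxΣy = 192040 − 190302 = 1738
nΣx² − (Σx)² = 234200 − 233289 = 911; nΣy² − (Σy)² = 159024 − 155236 = 3788
r = 1738 / √(911 × 3788) = 1738 / 1857.6512 ≈ 0.9356

0.9356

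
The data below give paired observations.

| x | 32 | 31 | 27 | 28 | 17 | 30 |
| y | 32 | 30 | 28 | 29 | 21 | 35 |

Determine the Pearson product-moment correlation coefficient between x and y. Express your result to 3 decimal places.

0.905

n = 6, Σx = 165, Σy = 175, Σx² = 4687, Σy² = 5215, Σxy = 4929
nΣxy − ΣxΣy = 29574 − 28875 = 699
nΣx² − (Σx)² = 28122 − 27225 = 897; nΣy² − (Σy)² = 31290 − 30625 = 665
r = 699 / √(897 × 665) = 699 / 772.3374 ≈ 0.905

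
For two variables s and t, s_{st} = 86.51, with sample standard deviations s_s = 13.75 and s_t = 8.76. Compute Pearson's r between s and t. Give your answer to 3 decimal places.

0.718

r = Cov(s,t) / (s_s · s_t) = 86.51 / (13.75 × 8.76)
  = 86.51 / 120.4500 ≈ 0.718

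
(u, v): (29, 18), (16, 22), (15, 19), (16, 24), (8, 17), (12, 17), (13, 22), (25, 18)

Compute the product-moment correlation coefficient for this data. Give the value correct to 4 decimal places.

-0.0831

n = 8, Σu = 134, Σv = 157, Σu² = 2580, Σv² = 3131, Σuv = 2619
nΣuv − ΣuΣv = 20952 − 21038 = -86
nΣu² − (Σu)² = 20640 − 17956 = 2684; nΣv² − (Σv)² = 25048 − 24649 = 399
r = -86 / √(2684 × 399) = -86 / 1034.8507 ≈ -0.0831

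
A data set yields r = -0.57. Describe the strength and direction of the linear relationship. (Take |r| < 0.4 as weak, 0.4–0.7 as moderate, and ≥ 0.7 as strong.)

moderate negative

r = -0.57 < 0 so the relationship is negative.
|r| = 0.57, which falls in the moderate range.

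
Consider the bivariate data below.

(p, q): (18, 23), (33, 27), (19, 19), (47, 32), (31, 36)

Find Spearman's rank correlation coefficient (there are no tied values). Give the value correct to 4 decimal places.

Rank p: 1, 4, 2, 5, 3
Rank q: 2, 3, 1, 4, 5
d = rank(p) − rank(q): -1, 1, 1, 1, -2; Σd² = 8
ρ = 1 − 6Σd² / [n(n²−1)] = 1 − 6×8 / (5×24) = 1 − 48/120 ≈ 0.6000

0.6000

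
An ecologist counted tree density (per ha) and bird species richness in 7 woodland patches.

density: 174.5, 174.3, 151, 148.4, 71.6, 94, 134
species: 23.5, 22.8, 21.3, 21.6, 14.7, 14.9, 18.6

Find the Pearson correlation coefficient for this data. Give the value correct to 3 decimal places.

n = 7, Σx = 947.8, Σy = 137.4, Σx² = 137572.86, Σy² = 2776.4, Σxy = 19442.05
nΣxy − ΣxΣy = 136094.35 − 130227.72 = 5866.63
nΣx² − (Σx)² = 963010.02 − 898324.84 = 64685.18; nΣy² − (Σy)² = 19434.8 − 18878.76 = 556.04
r = 5866.63 / √(64685.18 × 556.04) = 5866.63 / 5997.2950 ≈ 0.978

0.978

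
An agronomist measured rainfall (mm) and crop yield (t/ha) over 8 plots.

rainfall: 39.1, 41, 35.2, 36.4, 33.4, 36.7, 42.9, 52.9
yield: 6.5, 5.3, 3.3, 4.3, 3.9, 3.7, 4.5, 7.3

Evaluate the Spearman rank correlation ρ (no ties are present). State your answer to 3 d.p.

Rank rainfall: 5, 6, 2, 3, 1, 4, 7, 8
Rank yield: 7, 6, 1, 4, 3, 2, 5, 8
d = rank(rainfall) − rank(yield): -2, 0, 1, -1, -2, 2, 2, 0; Σd² = 18
ρ = 1 − 6Σd² / [n(n²−1)] = 1 − 6×18 / (8×63) = 1 − 108/504 ≈ 0.786

0.786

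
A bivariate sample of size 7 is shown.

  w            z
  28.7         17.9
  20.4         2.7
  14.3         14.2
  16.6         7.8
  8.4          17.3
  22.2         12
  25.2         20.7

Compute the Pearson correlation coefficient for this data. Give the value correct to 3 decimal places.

n = 7, Σw = 135.8, Σz = 92.6, Σw² = 2918.34, Σz² = 1461.96, Σwz = 1834.71
nΣwz − ΣwΣz = 12842.97 − 12575.08 = 267.89
nΣw² − (Σw)² = 20428.38 − 18441.64 = 1986.74; nΣz² − (Σz)² = 10233.72 − 8574.76 = 1658.96
r = 267.89 / √(1986.74 × 1658.96) = 267.89 / 1815.4675 ≈ 0.148

0.148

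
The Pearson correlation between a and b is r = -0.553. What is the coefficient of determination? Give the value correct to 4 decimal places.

0.3058

r² = (-0.553)² = 0.3058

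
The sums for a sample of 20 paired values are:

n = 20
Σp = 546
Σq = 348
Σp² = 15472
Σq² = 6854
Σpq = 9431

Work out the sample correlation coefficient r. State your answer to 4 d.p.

-0.1032

r = (nΣpq − ΣpΣq) / √[(nΣp² − (Σp)²)(nΣq² − (Σq)²)]
Numerator: 20×9431 − 546×348 = -1388
Denominator: √[(309440 − 298116)(137080 − 121104)] = √[11324 × 15976] = 13450.3615
r = -1388 / 13450.3615 ≈ -0.1032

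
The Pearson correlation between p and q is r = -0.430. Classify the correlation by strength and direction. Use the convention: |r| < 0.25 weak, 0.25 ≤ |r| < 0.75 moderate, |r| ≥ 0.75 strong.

moderate negative

r = -0.430 < 0 so the relationship is negative.
|r| = 0.430, which falls in the moderate range.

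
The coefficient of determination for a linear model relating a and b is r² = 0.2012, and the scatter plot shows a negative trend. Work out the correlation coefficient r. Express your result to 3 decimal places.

-0.449

|r| = √0.2012 = 0.449
The association is negative, so r = −0.449.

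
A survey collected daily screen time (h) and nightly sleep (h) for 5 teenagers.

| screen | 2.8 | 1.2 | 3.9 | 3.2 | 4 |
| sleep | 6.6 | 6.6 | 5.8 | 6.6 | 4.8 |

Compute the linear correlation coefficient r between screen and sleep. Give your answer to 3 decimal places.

n = 5, Σx = 15.1, Σy = 30.4, Σx² = 50.73, Σy² = 187.36, Σxy = 89.34
nΣxy − ΣxΣy = 446.7 − 459.04 = -12.34
nΣx² − (Σx)² = 253.65 − 228.01 = 25.64; nΣy² − (Σy)² = 936.8 − 924.16 = 12.64
r = -12.34 / √(25.64 × 12.64) = -12.34 / 18.0025 ≈ -0.685

-0.685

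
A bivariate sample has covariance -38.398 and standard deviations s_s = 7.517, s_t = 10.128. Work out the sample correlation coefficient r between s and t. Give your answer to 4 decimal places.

-0.5044

r = Cov(s,t) / (s_s · s_t) = -38.398 / (7.517 × 10.128)
  = -38.398 / 76.1322 ≈ -0.5044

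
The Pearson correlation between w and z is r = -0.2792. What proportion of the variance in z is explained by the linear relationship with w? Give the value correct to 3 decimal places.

r² = (-0.2792)² = 0.078

0.078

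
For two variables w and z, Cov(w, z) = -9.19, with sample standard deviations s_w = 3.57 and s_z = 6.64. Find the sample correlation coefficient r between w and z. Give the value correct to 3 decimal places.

r = Cov(w,z) / (s_w · s_z) = -9.19 / (3.57 × 6.64)
  = -9.19 / 23.7048 ≈ -0.388

-0.388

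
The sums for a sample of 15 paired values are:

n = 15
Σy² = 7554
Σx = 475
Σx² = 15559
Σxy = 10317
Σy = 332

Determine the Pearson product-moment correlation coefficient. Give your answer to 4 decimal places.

-0.6018

r = (nΣxy − ΣxΣy) / √[(nΣx² − (Σx)²)(nΣy² − (Σy)²)]
Numerator: 15×10317 − 475×332 = -2945
Denominator: √[(233385 − 225625)(113310 − 110224)] = √[7760 × 3086] = 4893.6040
r = -2945 / 4893.6040 ≈ -0.6018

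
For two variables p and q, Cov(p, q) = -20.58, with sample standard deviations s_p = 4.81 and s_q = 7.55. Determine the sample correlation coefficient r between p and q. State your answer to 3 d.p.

r = Cov(p,q) / (s_p · s_q) = -20.58 / (4.81 × 7.55)
  = -20.58 / 36.3155 ≈ -0.567

-0.567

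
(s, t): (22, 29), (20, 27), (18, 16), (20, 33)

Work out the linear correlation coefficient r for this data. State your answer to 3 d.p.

n = 4, Σs = 80, Σt = 105, Σs² = 1608, Σt² = 2915, Σst = 2126
nΣst − ΣsΣt = 8504 − 8400 = 104
nΣs² − (Σs)² = 6432 − 6400 = 32; nΣt² − (Σt)² = 11660 − 11025 = 635
r = 104 / √(32 × 635) = 104 / 142.5482 ≈ 0.730

0.730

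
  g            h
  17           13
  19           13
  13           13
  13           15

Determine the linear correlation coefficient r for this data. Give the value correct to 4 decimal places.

-0.5556

n = 4, Σg = 62, Σh = 54, Σg² = 988, Σh² = 732, Σgh = 832
nΣgh − ΣgΣh = 3328 − 3348 = -20
nΣg² − (Σg)² = 3952 − 3844 = 108; nΣh² − (Σh)² = 2928 − 2916 = 12
r = -20 / √(108 × 12) = -20 / 36.0000 ≈ -0.5556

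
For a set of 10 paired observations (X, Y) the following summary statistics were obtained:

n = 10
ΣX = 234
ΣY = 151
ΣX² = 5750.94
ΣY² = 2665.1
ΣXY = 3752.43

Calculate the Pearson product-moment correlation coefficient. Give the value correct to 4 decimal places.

0.6727

r = (nΣXY − ΣXΣY) / √[(nΣX² − (ΣX)²)(nΣY² − (ΣY)²)]
Numerator: 10×3752.43 − 234×151 = 2190.3
Denominator: √[(57509.4 − 54756)(26651 − 22801)] = √[2753.4 × 3850] = 3255.8547
r = 2190.3 / 3255.8547 ≈ 0.6727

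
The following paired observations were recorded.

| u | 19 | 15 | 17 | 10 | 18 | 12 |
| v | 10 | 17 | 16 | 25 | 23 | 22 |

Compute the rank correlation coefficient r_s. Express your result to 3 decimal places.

Rank u: 6, 3, 4, 1, 5, 2
Rank v: 1, 3, 2, 6, 5, 4
d = rank(u) − rank(v): 5, 0, 2, -5, 0, -2; Σd² = 58
ρ = 1 − 6Σd² / [n(n²−1)] = 1 − 6×58 / (6×35) = 1 − 348/210 ≈ -0.657

-0.657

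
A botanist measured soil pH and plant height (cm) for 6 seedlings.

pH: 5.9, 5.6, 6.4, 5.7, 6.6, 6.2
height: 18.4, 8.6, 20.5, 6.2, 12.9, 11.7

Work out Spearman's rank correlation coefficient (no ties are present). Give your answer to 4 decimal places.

0.6571

Rank pH: 3, 1, 5, 2, 6, 4
Rank height: 5, 2, 6, 1, 4, 3
d = rank(pH) − rank(height): -2, -1, -1, 1, 2, 1; Σd² = 12
ρ = 1 − 6Σd² / [n(n²−1)] = 1 − 6×12 / (6×35) = 1 − 72/210 ≈ 0.6571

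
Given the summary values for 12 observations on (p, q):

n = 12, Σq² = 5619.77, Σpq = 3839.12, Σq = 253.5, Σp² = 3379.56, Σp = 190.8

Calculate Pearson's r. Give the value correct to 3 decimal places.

r = (nΣpq − ΣpΣq) / √[(nΣp² − (Σp)²)(nΣq² − (Σq)²)]
Numerator: 12×3839.12 − 190.8×253.5 = -2298.36
Denominator: √[(40554.72 − 36404.64)(67437.24 − 64262.25)] = √[4150.08 × 3174.99] = 3629.9397
r = -2298.36 / 3629.9397 ≈ -0.633

-0.633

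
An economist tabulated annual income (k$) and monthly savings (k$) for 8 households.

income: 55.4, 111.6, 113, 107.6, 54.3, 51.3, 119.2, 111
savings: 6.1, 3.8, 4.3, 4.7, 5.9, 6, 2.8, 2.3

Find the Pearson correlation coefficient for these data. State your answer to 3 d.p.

-0.875

n = 8, Σx = 723.4, Σy = 35.9, Σx² = 71980.3, Σy² = 176.17, Σxy = 2970.87
nΣxy − ΣxΣy = 23766.96 − 25970.06 = -2203.1
nΣx² − (Σx)² = 575842.4 − 523307.56 = 52534.84; nΣy² − (Σy)² = 1409.36 − 1288.81 = 120.55
r = -2203.1 / √(52534.84 × 120.55) = -2203.1 / 2516.5601 ≈ -0.875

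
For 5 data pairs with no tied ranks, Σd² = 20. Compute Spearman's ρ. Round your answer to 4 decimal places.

0.0000

ρ = 1 − 6Σd² / [n(n²−1)] = 1 − 6×20 / (5×24)
  = 1 − 120/120 = 1 − 1.00000 ≈ 0.0000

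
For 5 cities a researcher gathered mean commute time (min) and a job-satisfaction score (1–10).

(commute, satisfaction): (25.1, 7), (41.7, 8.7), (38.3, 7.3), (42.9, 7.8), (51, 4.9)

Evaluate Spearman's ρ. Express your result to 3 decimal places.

Rank commute: 1, 3, 2, 4, 5
Rank satisfaction: 2, 5, 3, 4, 1
d = rank(commute) − rank(satisfaction): -1, -2, -1, 0, 4; Σd² = 22
ρ = 1 − 6Σd² / [n(n²−1)] = 1 − 6×22 / (5×24) = 1 − 132/120 ≈ -0.100

-0.100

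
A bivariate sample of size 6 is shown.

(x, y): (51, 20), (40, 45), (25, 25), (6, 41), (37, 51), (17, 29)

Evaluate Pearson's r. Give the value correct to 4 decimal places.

-0.1171

n = 6, Σx = 176, Σy = 211, Σx² = 6520, Σy² = 8173, Σxy = 6071
nΣxy − ΣxΣy = 36426 − 37136 = -710
nΣx² − (Σx)² = 39120 − 30976 = 8144; nΣy² − (Σy)² = 49038 − 44521 = 4517
r = -710 / √(8144 × 4517) = -710 / 6065.1833 ≈ -0.1171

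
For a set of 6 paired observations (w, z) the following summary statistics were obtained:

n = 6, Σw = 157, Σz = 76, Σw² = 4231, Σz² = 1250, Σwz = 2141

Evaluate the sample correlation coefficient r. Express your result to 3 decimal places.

r = (nΣwz − ΣwΣz) / √[(nΣw² − (Σw)²)(nΣz² − (Σz)²)]
Numerator: 6×2141 − 157×76 = 914
Denominator: √[(25386 − 24649)(7500 − 5776)] = √[737 × 1724] = 1127.2036
r = 914 / 1127.2036 ≈ 0.811

0.811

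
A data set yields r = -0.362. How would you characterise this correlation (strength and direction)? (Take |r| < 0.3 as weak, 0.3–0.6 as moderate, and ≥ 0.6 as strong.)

moderate negative

r = -0.362 < 0 so the relationship is negative.
|r| = 0.362, which falls in the moderate range.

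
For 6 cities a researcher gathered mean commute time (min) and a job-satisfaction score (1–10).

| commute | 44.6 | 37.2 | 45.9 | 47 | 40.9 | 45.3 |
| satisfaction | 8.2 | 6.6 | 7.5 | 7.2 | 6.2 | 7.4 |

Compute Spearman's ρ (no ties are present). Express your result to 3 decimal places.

Rank commute: 3, 1, 5, 6, 2, 4
Rank satisfaction: 6, 2, 5, 3, 1, 4
d = rank(commute) − rank(satisfaction): -3, -1, 0, 3, 1, 0; Σd² = 20
ρ = 1 − 6Σd² / [n(n²−1)] = 1 − 6×20 / (6×35) = 1 − 120/210 ≈ 0.429

0.429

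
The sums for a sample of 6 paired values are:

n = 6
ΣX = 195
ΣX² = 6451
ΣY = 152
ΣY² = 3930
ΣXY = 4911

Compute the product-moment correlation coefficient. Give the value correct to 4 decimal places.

-0.3056

r = (nΣXY − ΣXΣY) / √[(nΣX² − (ΣX)²)(nΣY² − (ΣY)²)]
Numerator: 6×4911 − 195×152 = -174
Denominator: √[(38706 − 38025)(23580 − 23104)] = √[681 × 476] = 569.3470
r = -174 / 569.3470 ≈ -0.3056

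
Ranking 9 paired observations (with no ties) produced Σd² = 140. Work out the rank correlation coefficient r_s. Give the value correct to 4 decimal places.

ρ = 1 − 6Σd² / [n(n²−1)] = 1 − 6×140 / (9×80)
  = 1 − 840/720 = 1 − 1.16667 ≈ -0.1667

-0.1667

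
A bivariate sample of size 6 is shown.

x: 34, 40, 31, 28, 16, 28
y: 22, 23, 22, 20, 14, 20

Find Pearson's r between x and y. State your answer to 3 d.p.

n = 6, Σx = 177, Σy = 121, Σx² = 5541, Σy² = 2493, Σxy = 3694
nΣxy − ΣxΣy = 22164 − 21417 = 747
nΣx² − (Σx)² = 33246 − 31329 = 1917; nΣy² − (Σy)² = 14958 − 14641 = 317
r = 747 / √(1917 × 317) = 747 / 779.5441 ≈ 0.958

0.958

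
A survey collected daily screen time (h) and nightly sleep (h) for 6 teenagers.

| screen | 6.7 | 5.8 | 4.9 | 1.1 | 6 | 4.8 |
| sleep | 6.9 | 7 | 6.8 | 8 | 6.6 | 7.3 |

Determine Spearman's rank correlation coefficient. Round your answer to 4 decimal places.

Rank screen: 6, 4, 3, 1, 5, 2
Rank sleep: 3, 4, 2, 6, 1, 5
d = rank(screen) − rank(sleep): 3, 0, 1, -5, 4, -3; Σd² = 60
ρ = 1 − 6Σd² / [n(n²−1)] = 1 − 6×60 / (6×35) = 1 − 360/210 ≈ -0.7143

-0.7143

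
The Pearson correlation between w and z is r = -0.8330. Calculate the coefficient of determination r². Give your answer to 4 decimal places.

0.6939

r² = (-0.8330)² = 0.6939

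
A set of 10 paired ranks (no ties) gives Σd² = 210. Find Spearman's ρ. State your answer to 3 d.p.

ρ = 1 − 6Σd² / [n(n²−1)] = 1 − 6×210 / (10×99)
  = 1 − 1260/990 = 1 − 1.2727 ≈ -0.273

-0.273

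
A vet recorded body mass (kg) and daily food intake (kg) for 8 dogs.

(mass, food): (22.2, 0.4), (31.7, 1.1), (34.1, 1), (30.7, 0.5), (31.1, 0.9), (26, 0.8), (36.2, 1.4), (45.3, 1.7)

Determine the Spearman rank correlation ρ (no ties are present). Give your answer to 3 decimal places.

0.952

Rank mass: 1, 5, 6, 3, 4, 2, 7, 8
Rank food: 1, 6, 5, 2, 4, 3, 7, 8
d = rank(mass) − rank(food): 0, -1, 1, 1, 0, -1, 0, 0; Σd² = 4
ρ = 1 − 6Σd² / [n(n²−1)] = 1 − 6×4 / (8×63) = 1 − 24/504 ≈ 0.952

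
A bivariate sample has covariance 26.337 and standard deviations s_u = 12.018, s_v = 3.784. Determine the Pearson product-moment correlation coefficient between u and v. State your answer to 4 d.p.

r = Cov(u,v) / (s_u · s_v) = 26.337 / (12.018 × 3.784)
  = 26.337 / 45.4761 ≈ 0.5791

0.5791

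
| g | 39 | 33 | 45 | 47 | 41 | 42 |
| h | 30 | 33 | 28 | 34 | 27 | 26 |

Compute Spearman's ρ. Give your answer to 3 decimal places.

0.029

Rank g: 2, 1, 5, 6, 3, 4
Rank h: 4, 5, 3, 6, 2, 1
d = rank(g) − rank(h): -2, -4, 2, 0, 1, 3; Σd² = 34
ρ = 1 − 6Σd² / [n(n²−1)] = 1 − 6×34 / (6×35) = 1 − 204/210 ≈ 0.029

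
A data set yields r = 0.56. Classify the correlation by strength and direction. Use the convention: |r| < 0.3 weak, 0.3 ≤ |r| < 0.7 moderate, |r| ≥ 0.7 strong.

r = 0.56 > 0 so the relationship is positive.
|r| = 0.56, which falls in the moderate range.

moderate positive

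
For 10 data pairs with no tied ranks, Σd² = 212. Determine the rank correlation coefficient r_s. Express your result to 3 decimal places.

ρ = 1 − 6Σd² / [n(n²−1)] = 1 − 6×212 / (10×99)
  = 1 − 1272/990 = 1 − 1.2848 ≈ -0.285

-0.285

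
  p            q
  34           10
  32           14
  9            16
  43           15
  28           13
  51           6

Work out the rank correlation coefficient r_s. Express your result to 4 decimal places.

Rank p: 4, 3, 1, 5, 2, 6
Rank q: 2, 4, 6, 5, 3, 1
d = rank(p) − rank(q): 2, -1, -5, 0, -1, 5; Σd² = 56
ρ = 1 − 6Σd² / [n(n²−1)] = 1 − 6×56 / (6×35) = 1 − 336/210 ≈ -0.6000

-0.6000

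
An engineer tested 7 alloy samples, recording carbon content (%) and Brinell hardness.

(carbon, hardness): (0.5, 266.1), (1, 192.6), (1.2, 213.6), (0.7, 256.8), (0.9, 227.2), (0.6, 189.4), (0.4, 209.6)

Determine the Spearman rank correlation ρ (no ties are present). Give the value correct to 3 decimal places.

-0.107

Rank carbon: 2, 6, 7, 4, 5, 3, 1
Rank hardness: 7, 2, 4, 6, 5, 1, 3
d = rank(carbon) − rank(hardness): -5, 4, 3, -2, 0, 2, -2; Σd² = 62
ρ = 1 − 6Σd² / [n(n²−1)] = 1 − 6×62 / (7×48) = 1 − 372/336 ≈ -0.107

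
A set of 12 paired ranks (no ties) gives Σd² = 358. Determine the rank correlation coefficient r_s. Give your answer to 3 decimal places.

ρ = 1 − 6Σd² / [n(n²−1)] = 1 − 6×358 / (12×143)
  = 1 − 2148/1716 = 1 − 1.2517 ≈ -0.252

-0.252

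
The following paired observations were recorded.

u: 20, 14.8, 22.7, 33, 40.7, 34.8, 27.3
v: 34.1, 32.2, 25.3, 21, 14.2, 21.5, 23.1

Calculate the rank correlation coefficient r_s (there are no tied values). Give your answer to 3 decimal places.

-0.929

Rank u: 2, 1, 3, 5, 7, 6, 4
Rank v: 7, 6, 5, 2, 1, 3, 4
d = rank(u) − rank(v): -5, -5, -2, 3, 6, 3, 0; Σd² = 108
ρ = 1 − 6Σd² / [n(n²−1)] = 1 − 6×108 / (7×48) = 1 − 648/336 ≈ -0.929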